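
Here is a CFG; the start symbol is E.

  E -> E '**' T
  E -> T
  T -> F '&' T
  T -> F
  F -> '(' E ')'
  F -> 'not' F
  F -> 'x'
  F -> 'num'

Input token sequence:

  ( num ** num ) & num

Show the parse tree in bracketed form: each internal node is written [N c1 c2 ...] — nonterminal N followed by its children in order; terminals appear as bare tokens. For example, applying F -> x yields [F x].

[E [T [F ( [E [E [T [F num]]] ** [T [F num]]] )] & [T [F num]]]]

E
T
F & T
( E ) & T
( E ** T ) & T
( T ** T ) & T
( F ** T ) & T
( num ** T ) & T
( num ** F ) & T
( num ** num ) & T
( num ** num ) & F
( num ** num ) & num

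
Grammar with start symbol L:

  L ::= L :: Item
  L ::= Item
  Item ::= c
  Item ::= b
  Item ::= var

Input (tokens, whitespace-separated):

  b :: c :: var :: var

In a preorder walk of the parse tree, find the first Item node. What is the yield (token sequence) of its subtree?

b

[L [L [L [L [Item b]] :: [Item c]] :: [Item var]] :: [Item var]]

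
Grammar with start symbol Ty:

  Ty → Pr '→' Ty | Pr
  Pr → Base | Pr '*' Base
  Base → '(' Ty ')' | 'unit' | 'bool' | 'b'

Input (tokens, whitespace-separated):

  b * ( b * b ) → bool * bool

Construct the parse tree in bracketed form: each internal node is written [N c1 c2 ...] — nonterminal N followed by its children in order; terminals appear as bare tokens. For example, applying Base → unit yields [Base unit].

[Ty [Pr [Pr [Base b]] * [Base ( [Ty [Pr [Pr [Base b]] * [Base b]]] )]] → [Ty [Pr [Pr [Base bool]] * [Base bool]]]]

Ty
Pr → Ty
Pr * Base → Ty
Base * Base → Ty
b * Base → Ty
b * ( Ty ) → Ty
b * ( Pr ) → Ty
b * ( Pr * Base ) → Ty
b * ( Base * Base ) → Ty
b * ( b * Base ) → Ty
b * ( b * b ) → Ty
b * ( b * b ) → Pr
b * ( b * b ) → Pr * Base
b * ( b * b ) → Base * Base
b * ( b * b ) → bool * Base
b * ( b * b ) → bool * bool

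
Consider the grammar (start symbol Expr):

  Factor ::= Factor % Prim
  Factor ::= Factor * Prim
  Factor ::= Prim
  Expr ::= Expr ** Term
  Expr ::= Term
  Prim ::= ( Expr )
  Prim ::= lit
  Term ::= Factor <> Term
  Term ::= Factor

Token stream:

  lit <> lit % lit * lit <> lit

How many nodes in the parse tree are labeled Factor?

[Expr [Term [Factor [Prim lit]] <> [Term [Factor [Factor [Factor [Prim lit]] % [Prim lit]] * [Prim lit]] <> [Term [Factor [Prim lit]]]]]]

5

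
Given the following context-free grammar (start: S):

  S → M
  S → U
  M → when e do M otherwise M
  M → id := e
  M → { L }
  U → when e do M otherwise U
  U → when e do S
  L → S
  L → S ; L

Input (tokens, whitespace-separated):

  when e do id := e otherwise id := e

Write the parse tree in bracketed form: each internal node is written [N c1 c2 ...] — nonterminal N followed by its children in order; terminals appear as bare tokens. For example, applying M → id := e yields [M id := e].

[S [M when e do [M id := e] otherwise [M id := e]]]

S
M
when e do M otherwise M
when e do id := e otherwise M
when e do id := e otherwise id := e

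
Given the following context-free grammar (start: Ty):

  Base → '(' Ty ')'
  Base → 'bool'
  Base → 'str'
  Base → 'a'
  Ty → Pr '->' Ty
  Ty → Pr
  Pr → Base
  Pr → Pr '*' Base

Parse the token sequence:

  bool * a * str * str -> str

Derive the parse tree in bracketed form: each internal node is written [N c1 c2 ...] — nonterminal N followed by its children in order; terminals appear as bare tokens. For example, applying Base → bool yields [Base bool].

[Ty [Pr [Pr [Pr [Pr [Base bool]] * [Base a]] * [Base str]] * [Base str]] -> [Ty [Pr [Base str]]]]

Ty
Pr -> Ty
Pr * Base -> Ty
Pr * Base * Base -> Ty
Pr * Base * Base * Base -> Ty
Base * Base * Base * Base -> Ty
bool * Base * Base * Base -> Ty
bool * a * Base * Base -> Ty
bool * a * str * Base -> Ty
bool * a * str * str -> Ty
bool * a * str * str -> Pr
bool * a * str * str -> Base
bool * a * str * str -> str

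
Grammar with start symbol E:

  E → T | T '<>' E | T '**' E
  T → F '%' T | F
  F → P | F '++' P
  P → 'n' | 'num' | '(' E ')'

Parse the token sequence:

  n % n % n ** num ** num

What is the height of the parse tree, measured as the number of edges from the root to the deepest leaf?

6

[E [T [F [P n]] % [T [F [P n]] % [T [F [P n]]]]] ** [E [T [F [P num]]] ** [E [T [F [P num]]]]]]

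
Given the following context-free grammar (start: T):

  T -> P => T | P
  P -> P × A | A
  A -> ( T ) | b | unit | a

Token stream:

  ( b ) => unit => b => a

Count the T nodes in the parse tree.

[T [P [A ( [T [P [A b]]] )]] => [T [P [A unit]] => [T [P [A b]] => [T [P [A a]]]]]]

5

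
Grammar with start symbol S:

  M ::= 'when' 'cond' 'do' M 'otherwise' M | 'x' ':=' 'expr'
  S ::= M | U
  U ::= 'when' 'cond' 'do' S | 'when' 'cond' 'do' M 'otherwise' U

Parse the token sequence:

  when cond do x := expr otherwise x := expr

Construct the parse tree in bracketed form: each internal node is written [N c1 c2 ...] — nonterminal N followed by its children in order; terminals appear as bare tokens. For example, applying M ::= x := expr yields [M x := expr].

[S [M when cond do [M x := expr] otherwise [M x := expr]]]

S
M
when cond do M otherwise M
when cond do x := expr otherwise M
when cond do x := expr otherwise x := expr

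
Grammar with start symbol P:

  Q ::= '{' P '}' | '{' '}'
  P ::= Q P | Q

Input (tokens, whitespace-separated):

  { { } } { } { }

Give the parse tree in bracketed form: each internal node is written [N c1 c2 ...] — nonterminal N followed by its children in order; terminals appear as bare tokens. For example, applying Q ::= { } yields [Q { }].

P
Q P
{ P } P
{ Q } P
{ { } } P
{ { } } Q P
{ { } } { } P
{ { } } { } Q
{ { } } { } { }

[P [Q { [P [Q { }]] }] [P [Q { }] [P [Q { }]]]]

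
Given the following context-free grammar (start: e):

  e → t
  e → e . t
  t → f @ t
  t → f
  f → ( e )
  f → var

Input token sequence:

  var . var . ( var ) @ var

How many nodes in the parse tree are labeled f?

[e [e [e [t [f var]]] . [t [f var]]] . [t [f ( [e [t [f var]]] )] @ [t [f var]]]]

5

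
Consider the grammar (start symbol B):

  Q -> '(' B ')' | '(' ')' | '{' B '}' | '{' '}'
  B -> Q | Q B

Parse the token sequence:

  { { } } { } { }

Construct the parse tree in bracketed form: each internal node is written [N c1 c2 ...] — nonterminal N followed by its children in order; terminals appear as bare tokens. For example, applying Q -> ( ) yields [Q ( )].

[B [Q { [B [Q { }]] }] [B [Q { }] [B [Q { }]]]]

B
Q B
{ B } B
{ Q } B
{ { } } B
{ { } } Q B
{ { } } { } B
{ { } } { } Q
{ { } } { } { }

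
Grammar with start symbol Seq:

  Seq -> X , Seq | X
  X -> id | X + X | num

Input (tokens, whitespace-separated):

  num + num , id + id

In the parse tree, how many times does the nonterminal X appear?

[Seq [X [X num] + [X num]] , [Seq [X [X id] + [X id]]]]

6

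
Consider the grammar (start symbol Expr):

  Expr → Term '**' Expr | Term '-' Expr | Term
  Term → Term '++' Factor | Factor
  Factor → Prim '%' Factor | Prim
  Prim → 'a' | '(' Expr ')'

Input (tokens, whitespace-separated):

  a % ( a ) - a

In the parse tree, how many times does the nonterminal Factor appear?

4

[Expr [Term [Factor [Prim a] % [Factor [Prim ( [Expr [Term [Factor [Prim a]]]] )]]]] - [Expr [Term [Factor [Prim a]]]]]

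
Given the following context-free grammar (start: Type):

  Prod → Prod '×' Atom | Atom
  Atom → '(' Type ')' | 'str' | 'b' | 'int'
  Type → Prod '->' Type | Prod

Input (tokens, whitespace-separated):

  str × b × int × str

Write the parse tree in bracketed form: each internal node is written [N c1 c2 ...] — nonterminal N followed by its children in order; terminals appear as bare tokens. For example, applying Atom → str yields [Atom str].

[Type [Prod [Prod [Prod [Prod [Atom str]] × [Atom b]] × [Atom int]] × [Atom str]]]

Type
Prod
Prod × Atom
Prod × Atom × Atom
Prod × Atom × Atom × Atom
Atom × Atom × Atom × Atom
str × Atom × Atom × Atom
str × b × Atom × Atom
str × b × int × Atom
str × b × int × str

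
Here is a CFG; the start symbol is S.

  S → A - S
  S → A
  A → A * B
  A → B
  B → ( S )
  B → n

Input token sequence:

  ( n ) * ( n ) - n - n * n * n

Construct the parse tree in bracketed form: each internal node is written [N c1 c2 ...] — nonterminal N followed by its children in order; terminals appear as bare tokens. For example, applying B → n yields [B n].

[S [A [A [B ( [S [A [B n]]] )]] * [B ( [S [A [B n]]] )]] - [S [A [B n]] - [S [A [A [A [B n]] * [B n]] * [B n]]]]]

S
A - S
A * B - S
B * B - S
( S ) * B - S
( A ) * B - S
( B ) * B - S
( n ) * B - S
( n ) * ( S ) - S
( n ) * ( A ) - S
( n ) * ( B ) - S
( n ) * ( n ) - S
( n ) * ( n ) - A - S
( n ) * ( n ) - B - S
( n ) * ( n ) - n - S
( n ) * ( n ) - n - A
( n ) * ( n ) - n - A * B
( n ) * ( n ) - n - A * B * B
( n ) * ( n ) - n - B * B * B
( n ) * ( n ) - n - n * B * B
( n ) * ( n ) - n - n * n * B
( n ) * ( n ) - n - n * n * n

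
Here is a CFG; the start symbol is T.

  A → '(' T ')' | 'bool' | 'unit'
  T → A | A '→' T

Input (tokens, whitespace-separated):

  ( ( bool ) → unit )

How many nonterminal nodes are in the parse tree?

8

[T [A ( [T [A ( [T [A bool]] )] → [T [A unit]]] )]]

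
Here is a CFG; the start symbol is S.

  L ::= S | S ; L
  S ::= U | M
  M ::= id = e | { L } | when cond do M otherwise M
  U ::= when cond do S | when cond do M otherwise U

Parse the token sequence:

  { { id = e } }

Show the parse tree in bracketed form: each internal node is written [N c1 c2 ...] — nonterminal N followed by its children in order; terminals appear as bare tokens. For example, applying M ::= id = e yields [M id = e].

S
M
{ L }
{ S }
{ M }
{ { L } }
{ { S } }
{ { M } }
{ { id = e } }

[S [M { [L [S [M { [L [S [M id = e]]] }]]] }]]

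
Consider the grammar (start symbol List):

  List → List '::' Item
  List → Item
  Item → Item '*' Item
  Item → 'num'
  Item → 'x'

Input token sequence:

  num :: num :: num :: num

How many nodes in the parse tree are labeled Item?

4

[List [List [List [List [Item num]] :: [Item num]] :: [Item num]] :: [Item num]]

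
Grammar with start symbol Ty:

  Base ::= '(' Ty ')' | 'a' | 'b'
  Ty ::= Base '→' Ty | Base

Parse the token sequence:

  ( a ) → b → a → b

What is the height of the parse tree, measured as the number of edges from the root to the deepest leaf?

[Ty [Base ( [Ty [Base a]] )] → [Ty [Base b] → [Ty [Base a] → [Ty [Base b]]]]]

5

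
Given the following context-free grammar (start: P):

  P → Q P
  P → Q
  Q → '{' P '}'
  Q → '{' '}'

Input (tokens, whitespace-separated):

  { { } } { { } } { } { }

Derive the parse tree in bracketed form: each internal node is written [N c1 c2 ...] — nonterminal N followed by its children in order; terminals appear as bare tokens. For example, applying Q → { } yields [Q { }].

P
Q P
{ P } P
{ Q } P
{ { } } P
{ { } } Q P
{ { } } { P } P
{ { } } { Q } P
{ { } } { { } } P
{ { } } { { } } Q P
{ { } } { { } } { } P
{ { } } { { } } { } Q
{ { } } { { } } { } { }

[P [Q { [P [Q { }]] }] [P [Q { [P [Q { }]] }] [P [Q { }] [P [Q { }]]]]]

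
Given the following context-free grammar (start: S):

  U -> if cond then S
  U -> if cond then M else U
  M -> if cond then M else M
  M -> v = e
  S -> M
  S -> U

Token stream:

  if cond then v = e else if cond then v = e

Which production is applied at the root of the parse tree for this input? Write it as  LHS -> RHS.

S -> U

[S [U if cond then [M v = e] else [U if cond then [S [M v = e]]]]]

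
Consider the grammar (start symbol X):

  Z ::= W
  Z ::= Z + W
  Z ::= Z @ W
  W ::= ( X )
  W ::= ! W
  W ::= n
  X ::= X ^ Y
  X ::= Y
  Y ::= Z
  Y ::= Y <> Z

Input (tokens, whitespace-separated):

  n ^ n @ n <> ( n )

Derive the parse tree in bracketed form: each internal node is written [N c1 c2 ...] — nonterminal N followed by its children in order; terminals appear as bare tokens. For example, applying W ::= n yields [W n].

X
X ^ Y
Y ^ Y
Z ^ Y
W ^ Y
n ^ Y
n ^ Y <> Z
n ^ Z <> Z
n ^ Z @ W <> Z
n ^ W @ W <> Z
n ^ n @ W <> Z
n ^ n @ n <> Z
n ^ n @ n <> W
n ^ n @ n <> ( X )
n ^ n @ n <> ( Y )
n ^ n @ n <> ( Z )
n ^ n @ n <> ( W )
n ^ n @ n <> ( n )

[X [X [Y [Z [W n]]]] ^ [Y [Y [Z [Z [W n]] @ [W n]]] <> [Z [W ( [X [Y [Z [W n]]]] )]]]]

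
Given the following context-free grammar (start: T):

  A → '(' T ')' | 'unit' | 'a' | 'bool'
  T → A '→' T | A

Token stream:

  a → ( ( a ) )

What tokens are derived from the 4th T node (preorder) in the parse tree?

a

[T [A a] → [T [A ( [T [A ( [T [A a]] )]] )]]]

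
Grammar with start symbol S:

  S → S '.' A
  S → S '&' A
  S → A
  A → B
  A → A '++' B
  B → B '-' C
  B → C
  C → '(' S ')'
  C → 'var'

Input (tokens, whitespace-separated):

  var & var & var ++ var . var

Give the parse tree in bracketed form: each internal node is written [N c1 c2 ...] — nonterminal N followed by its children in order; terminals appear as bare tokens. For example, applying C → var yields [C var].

[S [S [S [S [A [B [C var]]]] & [A [B [C var]]]] & [A [A [B [C var]]] ++ [B [C var]]]] . [A [B [C var]]]]

S
S . A
S & A . A
S & A & A . A
A & A & A . A
B & A & A . A
C & A & A . A
var & A & A . A
var & B & A . A
var & C & A . A
var & var & A . A
var & var & A ++ B . A
var & var & B ++ B . A
var & var & C ++ B . A
var & var & var ++ B . A
var & var & var ++ C . A
var & var & var ++ var . A
var & var & var ++ var . B
var & var & var ++ var . C
var & var & var ++ var . var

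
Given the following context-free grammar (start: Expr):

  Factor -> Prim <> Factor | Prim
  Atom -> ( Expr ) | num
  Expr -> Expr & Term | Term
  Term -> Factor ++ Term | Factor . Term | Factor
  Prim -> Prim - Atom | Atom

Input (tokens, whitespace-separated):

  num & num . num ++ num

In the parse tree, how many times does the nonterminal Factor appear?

4

[Expr [Expr [Term [Factor [Prim [Atom num]]]]] & [Term [Factor [Prim [Atom num]]] . [Term [Factor [Prim [Atom num]]] ++ [Term [Factor [Prim [Atom num]]]]]]]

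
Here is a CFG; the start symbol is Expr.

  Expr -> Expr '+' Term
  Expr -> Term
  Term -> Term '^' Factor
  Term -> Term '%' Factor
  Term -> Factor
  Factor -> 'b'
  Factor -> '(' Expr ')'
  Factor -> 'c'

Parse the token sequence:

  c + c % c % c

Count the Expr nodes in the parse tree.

2

[Expr [Expr [Term [Factor c]]] + [Term [Term [Term [Factor c]] % [Factor c]] % [Factor c]]]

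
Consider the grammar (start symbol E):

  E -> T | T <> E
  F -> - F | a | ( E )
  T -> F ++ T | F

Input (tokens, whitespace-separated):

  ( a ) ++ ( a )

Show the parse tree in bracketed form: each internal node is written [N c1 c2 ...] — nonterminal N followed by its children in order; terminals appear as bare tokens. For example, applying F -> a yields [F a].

E
T
F ++ T
( E ) ++ T
( T ) ++ T
( F ) ++ T
( a ) ++ T
( a ) ++ F
( a ) ++ ( E )
( a ) ++ ( T )
( a ) ++ ( F )
( a ) ++ ( a )

[E [T [F ( [E [T [F a]]] )] ++ [T [F ( [E [T [F a]]] )]]]]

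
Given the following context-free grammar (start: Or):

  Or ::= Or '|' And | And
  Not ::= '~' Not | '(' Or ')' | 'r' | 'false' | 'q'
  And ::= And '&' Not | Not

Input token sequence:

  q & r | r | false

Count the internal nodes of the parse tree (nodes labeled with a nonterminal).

11

[Or [Or [Or [And [And [Not q]] & [Not r]]] | [And [Not r]]] | [And [Not false]]]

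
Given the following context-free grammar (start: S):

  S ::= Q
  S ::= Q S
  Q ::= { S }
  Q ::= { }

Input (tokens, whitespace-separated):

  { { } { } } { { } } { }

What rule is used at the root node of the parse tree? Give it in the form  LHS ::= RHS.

S ::= Q S

[S [Q { [S [Q { }] [S [Q { }]]] }] [S [Q { [S [Q { }]] }] [S [Q { }]]]]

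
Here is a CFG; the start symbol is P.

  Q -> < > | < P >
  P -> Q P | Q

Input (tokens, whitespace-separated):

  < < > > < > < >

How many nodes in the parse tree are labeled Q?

[P [Q < [P [Q < >]] >] [P [Q < >] [P [Q < >]]]]

4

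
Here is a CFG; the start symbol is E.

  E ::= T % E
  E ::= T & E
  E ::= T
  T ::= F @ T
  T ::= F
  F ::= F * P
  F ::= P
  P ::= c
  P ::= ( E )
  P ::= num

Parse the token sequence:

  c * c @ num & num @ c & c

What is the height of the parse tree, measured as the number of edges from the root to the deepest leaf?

6

[E [T [F [F [P c]] * [P c]] @ [T [F [P num]]]] & [E [T [F [P num]] @ [T [F [P c]]]] & [E [T [F [P c]]]]]]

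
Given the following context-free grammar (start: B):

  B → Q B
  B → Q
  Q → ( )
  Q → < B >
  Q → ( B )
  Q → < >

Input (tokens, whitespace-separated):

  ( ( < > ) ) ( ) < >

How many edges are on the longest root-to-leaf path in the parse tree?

[B [Q ( [B [Q ( [B [Q < >]] )]] )] [B [Q ( )] [B [Q < >]]]]

6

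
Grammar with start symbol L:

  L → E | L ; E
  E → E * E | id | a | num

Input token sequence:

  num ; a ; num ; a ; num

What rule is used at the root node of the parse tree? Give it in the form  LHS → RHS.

L → L ; E

[L [L [L [L [L [E num]] ; [E a]] ; [E num]] ; [E a]] ; [E num]]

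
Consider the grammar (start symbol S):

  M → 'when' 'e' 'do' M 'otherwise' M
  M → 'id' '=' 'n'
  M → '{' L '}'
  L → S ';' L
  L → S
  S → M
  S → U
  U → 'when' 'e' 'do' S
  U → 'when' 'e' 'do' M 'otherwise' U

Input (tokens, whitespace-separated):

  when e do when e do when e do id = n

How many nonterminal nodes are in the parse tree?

8

[S [U when e do [S [U when e do [S [U when e do [S [M id = n]]]]]]]]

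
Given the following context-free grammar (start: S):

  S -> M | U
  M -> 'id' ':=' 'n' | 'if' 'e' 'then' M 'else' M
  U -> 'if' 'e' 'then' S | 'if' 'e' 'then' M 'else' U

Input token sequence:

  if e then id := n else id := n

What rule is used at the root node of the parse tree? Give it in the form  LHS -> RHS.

[S [M if e then [M id := n] else [M id := n]]]

S -> M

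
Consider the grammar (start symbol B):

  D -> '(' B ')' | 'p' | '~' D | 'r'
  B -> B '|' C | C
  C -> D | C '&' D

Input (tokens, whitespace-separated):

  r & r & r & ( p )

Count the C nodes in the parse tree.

[B [C [C [C [C [D r]] & [D r]] & [D r]] & [D ( [B [C [D p]]] )]]]

5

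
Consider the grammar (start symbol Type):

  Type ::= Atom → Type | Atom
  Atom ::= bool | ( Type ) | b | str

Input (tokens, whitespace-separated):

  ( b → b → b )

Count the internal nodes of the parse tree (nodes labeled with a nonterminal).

8

[Type [Atom ( [Type [Atom b] → [Type [Atom b] → [Type [Atom b]]]] )]]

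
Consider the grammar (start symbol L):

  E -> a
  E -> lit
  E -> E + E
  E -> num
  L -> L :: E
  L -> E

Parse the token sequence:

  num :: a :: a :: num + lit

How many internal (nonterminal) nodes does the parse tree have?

[L [L [L [L [E num]] :: [E a]] :: [E a]] :: [E [E num] + [E lit]]]

10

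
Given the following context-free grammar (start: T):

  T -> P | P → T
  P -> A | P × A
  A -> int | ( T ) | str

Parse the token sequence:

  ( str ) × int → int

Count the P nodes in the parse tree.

[T [P [P [A ( [T [P [A str]]] )]] × [A int]] → [T [P [A int]]]]

4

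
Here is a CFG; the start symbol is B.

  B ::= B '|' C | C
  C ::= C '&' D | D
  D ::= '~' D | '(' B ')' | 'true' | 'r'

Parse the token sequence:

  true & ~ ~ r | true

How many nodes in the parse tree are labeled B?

2

[B [B [C [C [D true]] & [D ~ [D ~ [D r]]]]] | [C [D true]]]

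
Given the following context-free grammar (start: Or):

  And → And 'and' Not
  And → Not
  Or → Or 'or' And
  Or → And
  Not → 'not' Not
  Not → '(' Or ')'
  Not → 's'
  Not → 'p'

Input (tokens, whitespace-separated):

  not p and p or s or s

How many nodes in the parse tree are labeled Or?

3

[Or [Or [Or [And [And [Not not [Not p]]] and [Not p]]] or [And [Not s]]] or [And [Not s]]]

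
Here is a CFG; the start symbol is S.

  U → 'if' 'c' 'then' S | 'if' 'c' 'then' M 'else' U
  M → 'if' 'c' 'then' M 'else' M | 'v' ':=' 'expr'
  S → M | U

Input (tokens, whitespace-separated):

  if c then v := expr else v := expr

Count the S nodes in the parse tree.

1

[S [M if c then [M v := expr] else [M v := expr]]]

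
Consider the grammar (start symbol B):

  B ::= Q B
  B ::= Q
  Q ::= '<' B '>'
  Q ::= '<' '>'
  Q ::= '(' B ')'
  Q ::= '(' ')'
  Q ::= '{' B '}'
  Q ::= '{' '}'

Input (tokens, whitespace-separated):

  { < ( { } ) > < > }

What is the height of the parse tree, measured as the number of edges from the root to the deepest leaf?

8

[B [Q { [B [Q < [B [Q ( [B [Q { }]] )]] >] [B [Q < >]]] }]]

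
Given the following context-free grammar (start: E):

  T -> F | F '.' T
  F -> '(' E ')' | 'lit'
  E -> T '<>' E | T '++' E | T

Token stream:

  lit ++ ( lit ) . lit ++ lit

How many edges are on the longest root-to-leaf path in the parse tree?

7

[E [T [F lit]] ++ [E [T [F ( [E [T [F lit]]] )] . [T [F lit]]] ++ [E [T [F lit]]]]]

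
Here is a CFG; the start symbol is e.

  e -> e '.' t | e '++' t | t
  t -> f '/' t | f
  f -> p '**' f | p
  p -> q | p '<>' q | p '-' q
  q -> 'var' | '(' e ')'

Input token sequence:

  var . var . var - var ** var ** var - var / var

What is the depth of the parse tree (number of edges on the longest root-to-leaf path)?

8

[e [e [e [t [f [p [q var]]]]] . [t [f [p [q var]]]]] . [t [f [p [p [q var]] - [q var]] ** [f [p [q var]] ** [f [p [p [q var]] - [q var]]]]] / [t [f [p [q var]]]]]]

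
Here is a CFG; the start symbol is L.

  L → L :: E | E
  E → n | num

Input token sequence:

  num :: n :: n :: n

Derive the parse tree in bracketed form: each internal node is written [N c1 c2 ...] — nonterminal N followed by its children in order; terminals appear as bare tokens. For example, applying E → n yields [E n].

[L [L [L [L [E num]] :: [E n]] :: [E n]] :: [E n]]

L
L :: E
L :: E :: E
L :: E :: E :: E
E :: E :: E :: E
num :: E :: E :: E
num :: n :: E :: E
num :: n :: n :: E
num :: n :: n :: n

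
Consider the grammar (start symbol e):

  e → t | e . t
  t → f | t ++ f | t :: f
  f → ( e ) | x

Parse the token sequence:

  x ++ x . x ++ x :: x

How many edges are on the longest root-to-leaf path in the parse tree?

[e [e [t [t [f x]] ++ [f x]]] . [t [t [t [f x]] ++ [f x]] :: [f x]]]

5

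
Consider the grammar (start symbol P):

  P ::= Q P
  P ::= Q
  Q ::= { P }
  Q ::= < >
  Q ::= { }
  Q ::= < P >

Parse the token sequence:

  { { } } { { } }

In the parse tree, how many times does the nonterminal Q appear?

[P [Q { [P [Q { }]] }] [P [Q { [P [Q { }]] }]]]

4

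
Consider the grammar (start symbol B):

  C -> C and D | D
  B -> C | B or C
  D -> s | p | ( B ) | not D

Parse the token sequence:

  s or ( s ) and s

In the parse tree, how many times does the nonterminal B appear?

3

[B [B [C [D s]]] or [C [C [D ( [B [C [D s]]] )]] and [D s]]]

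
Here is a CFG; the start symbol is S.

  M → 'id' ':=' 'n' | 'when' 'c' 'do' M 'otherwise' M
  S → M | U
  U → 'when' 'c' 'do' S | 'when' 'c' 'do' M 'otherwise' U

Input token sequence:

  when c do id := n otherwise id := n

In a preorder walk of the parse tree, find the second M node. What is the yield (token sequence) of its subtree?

id := n

[S [M when c do [M id := n] otherwise [M id := n]]]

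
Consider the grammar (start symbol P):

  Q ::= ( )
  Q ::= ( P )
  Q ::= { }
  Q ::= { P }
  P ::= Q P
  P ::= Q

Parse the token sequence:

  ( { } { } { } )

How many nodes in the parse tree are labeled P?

[P [Q ( [P [Q { }] [P [Q { }] [P [Q { }]]]] )]]

4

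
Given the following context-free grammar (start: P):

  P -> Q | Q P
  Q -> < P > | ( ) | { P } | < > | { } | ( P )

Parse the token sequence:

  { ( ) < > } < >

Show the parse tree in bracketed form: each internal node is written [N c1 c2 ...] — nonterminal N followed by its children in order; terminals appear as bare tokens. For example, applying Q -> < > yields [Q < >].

[P [Q { [P [Q ( )] [P [Q < >]]] }] [P [Q < >]]]

P
Q P
{ P } P
{ Q P } P
{ ( ) P } P
{ ( ) Q } P
{ ( ) < > } P
{ ( ) < > } Q
{ ( ) < > } < >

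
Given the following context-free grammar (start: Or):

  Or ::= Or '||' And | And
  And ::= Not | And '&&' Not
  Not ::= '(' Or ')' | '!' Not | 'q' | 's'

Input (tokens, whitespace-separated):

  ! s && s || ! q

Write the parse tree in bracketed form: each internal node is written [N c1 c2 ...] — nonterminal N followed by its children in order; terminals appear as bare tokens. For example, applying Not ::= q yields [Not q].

Or
Or || And
And || And
And && Not || And
Not && Not || And
! Not && Not || And
! s && Not || And
! s && s || And
! s && s || Not
! s && s || ! Not
! s && s || ! q

[Or [Or [And [And [Not ! [Not s]]] && [Not s]]] || [And [Not ! [Not q]]]]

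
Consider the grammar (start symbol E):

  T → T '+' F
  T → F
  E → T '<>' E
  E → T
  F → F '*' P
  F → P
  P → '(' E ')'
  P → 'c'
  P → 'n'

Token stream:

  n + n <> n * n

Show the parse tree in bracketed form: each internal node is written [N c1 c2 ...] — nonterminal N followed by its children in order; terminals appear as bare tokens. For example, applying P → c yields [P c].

E
T <> E
T + F <> E
F + F <> E
P + F <> E
n + F <> E
n + P <> E
n + n <> E
n + n <> T
n + n <> F
n + n <> F * P
n + n <> P * P
n + n <> n * P
n + n <> n * n

[E [T [T [F [P n]]] + [F [P n]]] <> [E [T [F [F [P n]] * [P n]]]]]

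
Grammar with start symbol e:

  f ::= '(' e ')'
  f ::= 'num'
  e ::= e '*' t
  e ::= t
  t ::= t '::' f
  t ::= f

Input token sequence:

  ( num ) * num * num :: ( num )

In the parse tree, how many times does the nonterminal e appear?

[e [e [e [t [f ( [e [t [f num]]] )]]] * [t [f num]]] * [t [t [f num]] :: [f ( [e [t [f num]]] )]]]

5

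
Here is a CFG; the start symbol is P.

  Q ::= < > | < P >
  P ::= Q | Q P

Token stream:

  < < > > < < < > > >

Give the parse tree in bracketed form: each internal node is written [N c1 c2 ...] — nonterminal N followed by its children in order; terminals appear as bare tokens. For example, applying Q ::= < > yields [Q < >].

P
Q P
< P > P
< Q > P
< < > > P
< < > > Q
< < > > < P >
< < > > < Q >
< < > > < < P > >
< < > > < < Q > >
< < > > < < < > > >

[P [Q < [P [Q < >]] >] [P [Q < [P [Q < [P [Q < >]] >]] >]]]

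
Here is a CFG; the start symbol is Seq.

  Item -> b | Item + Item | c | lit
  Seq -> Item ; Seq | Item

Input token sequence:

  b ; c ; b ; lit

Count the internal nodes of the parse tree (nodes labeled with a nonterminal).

[Seq [Item b] ; [Seq [Item c] ; [Seq [Item b] ; [Seq [Item lit]]]]]

8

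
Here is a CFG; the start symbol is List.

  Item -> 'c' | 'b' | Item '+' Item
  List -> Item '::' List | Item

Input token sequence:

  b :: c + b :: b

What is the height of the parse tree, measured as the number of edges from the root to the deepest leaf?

4

[List [Item b] :: [List [Item [Item c] + [Item b]] :: [List [Item b]]]]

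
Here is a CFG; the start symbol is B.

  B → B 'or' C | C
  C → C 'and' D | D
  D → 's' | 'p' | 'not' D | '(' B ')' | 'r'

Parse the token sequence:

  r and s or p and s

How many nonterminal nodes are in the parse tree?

[B [B [C [C [D r]] and [D s]]] or [C [C [D p]] and [D s]]]

10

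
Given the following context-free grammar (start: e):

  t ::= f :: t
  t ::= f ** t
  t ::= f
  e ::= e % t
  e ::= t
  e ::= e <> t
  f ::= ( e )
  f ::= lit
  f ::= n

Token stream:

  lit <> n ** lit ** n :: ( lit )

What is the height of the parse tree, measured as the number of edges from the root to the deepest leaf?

9

[e [e [t [f lit]]] <> [t [f n] ** [t [f lit] ** [t [f n] :: [t [f ( [e [t [f lit]]] )]]]]]]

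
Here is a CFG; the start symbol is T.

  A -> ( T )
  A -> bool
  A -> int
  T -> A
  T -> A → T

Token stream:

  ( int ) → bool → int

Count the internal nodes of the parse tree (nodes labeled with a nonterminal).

8

[T [A ( [T [A int]] )] → [T [A bool] → [T [A int]]]]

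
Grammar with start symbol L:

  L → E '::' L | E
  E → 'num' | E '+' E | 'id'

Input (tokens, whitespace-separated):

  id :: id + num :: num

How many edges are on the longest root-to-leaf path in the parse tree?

4

[L [E id] :: [L [E [E id] + [E num]] :: [L [E num]]]]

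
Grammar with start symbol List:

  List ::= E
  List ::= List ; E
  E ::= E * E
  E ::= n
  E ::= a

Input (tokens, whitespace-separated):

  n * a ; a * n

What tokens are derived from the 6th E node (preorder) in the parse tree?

[List [List [E [E n] * [E a]]] ; [E [E a] * [E n]]]

n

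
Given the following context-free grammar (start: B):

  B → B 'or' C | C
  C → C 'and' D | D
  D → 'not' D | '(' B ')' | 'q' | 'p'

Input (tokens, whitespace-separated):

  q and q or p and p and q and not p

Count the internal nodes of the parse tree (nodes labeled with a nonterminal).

[B [B [C [C [D q]] and [D q]]] or [C [C [C [C [D p]] and [D p]] and [D q]] and [D not [D p]]]]

15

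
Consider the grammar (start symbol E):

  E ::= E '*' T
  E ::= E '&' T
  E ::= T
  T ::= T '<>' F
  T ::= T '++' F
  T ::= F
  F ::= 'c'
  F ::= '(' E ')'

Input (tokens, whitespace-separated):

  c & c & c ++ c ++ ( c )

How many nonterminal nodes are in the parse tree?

16

[E [E [E [T [F c]]] & [T [F c]]] & [T [T [T [F c]] ++ [F c]] ++ [F ( [E [T [F c]]] )]]]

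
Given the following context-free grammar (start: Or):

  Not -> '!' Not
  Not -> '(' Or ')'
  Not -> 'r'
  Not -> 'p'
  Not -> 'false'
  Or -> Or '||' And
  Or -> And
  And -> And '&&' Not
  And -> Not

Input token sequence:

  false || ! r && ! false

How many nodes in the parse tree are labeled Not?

5

[Or [Or [And [Not false]]] || [And [And [Not ! [Not r]]] && [Not ! [Not false]]]]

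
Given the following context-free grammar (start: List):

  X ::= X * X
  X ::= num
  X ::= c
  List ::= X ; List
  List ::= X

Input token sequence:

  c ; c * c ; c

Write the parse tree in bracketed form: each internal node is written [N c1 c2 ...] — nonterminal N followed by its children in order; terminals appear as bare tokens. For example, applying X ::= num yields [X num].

List
X ; List
c ; List
c ; X ; List
c ; X * X ; List
c ; c * X ; List
c ; c * c ; List
c ; c * c ; X
c ; c * c ; c

[List [X c] ; [List [X [X c] * [X c]] ; [List [X c]]]]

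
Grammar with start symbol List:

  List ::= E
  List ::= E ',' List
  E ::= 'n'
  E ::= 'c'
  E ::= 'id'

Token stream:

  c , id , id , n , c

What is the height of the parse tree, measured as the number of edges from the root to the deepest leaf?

6

[List [E c] , [List [E id] , [List [E id] , [List [E n] , [List [E c]]]]]]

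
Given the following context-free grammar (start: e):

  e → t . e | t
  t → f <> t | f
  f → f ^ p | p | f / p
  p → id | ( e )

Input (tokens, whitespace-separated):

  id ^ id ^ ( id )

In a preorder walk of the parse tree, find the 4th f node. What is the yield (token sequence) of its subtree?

[e [t [f [f [f [p id]] ^ [p id]] ^ [p ( [e [t [f [p id]]]] )]]]]

id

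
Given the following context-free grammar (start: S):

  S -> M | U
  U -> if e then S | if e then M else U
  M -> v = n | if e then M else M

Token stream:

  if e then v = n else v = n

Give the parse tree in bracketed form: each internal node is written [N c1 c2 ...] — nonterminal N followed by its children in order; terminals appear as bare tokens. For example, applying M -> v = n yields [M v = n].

S
M
if e then M else M
if e then v = n else M
if e then v = n else v = n

[S [M if e then [M v = n] else [M v = n]]]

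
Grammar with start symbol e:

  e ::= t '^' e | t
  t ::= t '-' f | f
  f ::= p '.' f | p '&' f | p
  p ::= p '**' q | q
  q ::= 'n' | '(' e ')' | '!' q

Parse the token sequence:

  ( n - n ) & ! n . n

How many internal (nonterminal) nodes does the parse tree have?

[e [t [f [p [q ( [e [t [t [f [p [q n]]]] - [f [p [q n]]]]] )]] & [f [p [q ! [q n]]] . [f [p [q n]]]]]]]

21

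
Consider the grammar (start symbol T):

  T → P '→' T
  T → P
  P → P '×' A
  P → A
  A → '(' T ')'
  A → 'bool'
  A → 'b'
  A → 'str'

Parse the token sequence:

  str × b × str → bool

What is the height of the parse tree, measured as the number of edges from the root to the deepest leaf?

5

[T [P [P [P [A str]] × [A b]] × [A str]] → [T [P [A bool]]]]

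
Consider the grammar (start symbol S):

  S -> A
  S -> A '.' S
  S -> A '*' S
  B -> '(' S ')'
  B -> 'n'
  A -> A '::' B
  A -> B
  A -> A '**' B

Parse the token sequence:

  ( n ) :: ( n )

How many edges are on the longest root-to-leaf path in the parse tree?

[S [A [A [B ( [S [A [B n]]] )]] :: [B ( [S [A [B n]]] )]]]

7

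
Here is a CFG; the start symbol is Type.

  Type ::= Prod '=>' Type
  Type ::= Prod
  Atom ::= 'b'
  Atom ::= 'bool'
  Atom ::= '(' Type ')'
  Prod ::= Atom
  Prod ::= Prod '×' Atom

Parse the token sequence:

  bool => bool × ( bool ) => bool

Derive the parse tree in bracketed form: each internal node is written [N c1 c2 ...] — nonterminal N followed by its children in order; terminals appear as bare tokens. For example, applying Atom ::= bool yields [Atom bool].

Type
Prod => Type
Atom => Type
bool => Type
bool => Prod => Type
bool => Prod × Atom => Type
bool => Atom × Atom => Type
bool => bool × Atom => Type
bool => bool × ( Type ) => Type
bool => bool × ( Prod ) => Type
bool => bool × ( Atom ) => Type
bool => bool × ( bool ) => Type
bool => bool × ( bool ) => Prod
bool => bool × ( bool ) => Atom
bool => bool × ( bool ) => bool

[Type [Prod [Atom bool]] => [Type [Prod [Prod [Atom bool]] × [Atom ( [Type [Prod [Atom bool]]] )]] => [Type [Prod [Atom bool]]]]]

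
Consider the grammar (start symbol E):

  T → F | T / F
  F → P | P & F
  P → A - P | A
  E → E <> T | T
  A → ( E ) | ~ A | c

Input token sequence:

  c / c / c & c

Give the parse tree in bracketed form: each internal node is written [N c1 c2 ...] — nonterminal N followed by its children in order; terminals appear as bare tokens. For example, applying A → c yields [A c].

[E [T [T [T [F [P [A c]]]] / [F [P [A c]]]] / [F [P [A c]] & [F [P [A c]]]]]]

E
T
T / F
T / F / F
F / F / F
P / F / F
A / F / F
c / F / F
c / P / F
c / A / F
c / c / F
c / c / P & F
c / c / A & F
c / c / c & F
c / c / c & P
c / c / c & A
c / c / c & c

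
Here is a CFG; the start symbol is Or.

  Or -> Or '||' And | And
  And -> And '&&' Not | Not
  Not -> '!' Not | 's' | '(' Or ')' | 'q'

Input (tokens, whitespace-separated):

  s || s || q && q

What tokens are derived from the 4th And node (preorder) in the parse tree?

[Or [Or [Or [And [Not s]]] || [And [Not s]]] || [And [And [Not q]] && [Not q]]]

q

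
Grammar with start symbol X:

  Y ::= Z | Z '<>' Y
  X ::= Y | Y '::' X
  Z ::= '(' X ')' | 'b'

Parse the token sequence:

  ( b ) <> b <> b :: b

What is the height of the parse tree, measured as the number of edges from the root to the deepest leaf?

6

[X [Y [Z ( [X [Y [Z b]]] )] <> [Y [Z b] <> [Y [Z b]]]] :: [X [Y [Z b]]]]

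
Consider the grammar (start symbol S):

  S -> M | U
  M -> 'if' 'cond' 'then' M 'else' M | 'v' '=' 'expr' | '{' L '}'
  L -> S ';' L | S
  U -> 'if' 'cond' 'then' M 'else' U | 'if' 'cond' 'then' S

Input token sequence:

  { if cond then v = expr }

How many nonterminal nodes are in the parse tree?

[S [M { [L [S [U if cond then [S [M v = expr]]]]] }]]

7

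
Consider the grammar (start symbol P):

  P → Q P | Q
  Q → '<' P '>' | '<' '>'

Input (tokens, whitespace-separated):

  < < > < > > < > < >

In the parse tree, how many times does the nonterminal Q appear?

5

[P [Q < [P [Q < >] [P [Q < >]]] >] [P [Q < >] [P [Q < >]]]]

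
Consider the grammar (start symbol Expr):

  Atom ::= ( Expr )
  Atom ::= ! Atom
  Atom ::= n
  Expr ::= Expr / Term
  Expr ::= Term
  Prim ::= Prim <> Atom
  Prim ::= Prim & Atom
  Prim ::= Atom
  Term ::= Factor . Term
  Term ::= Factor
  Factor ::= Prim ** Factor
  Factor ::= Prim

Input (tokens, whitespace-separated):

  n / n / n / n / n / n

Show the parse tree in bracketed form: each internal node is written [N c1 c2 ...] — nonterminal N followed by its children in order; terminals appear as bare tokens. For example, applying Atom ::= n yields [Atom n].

[Expr [Expr [Expr [Expr [Expr [Expr [Term [Factor [Prim [Atom n]]]]] / [Term [Factor [Prim [Atom n]]]]] / [Term [Factor [Prim [Atom n]]]]] / [Term [Factor [Prim [Atom n]]]]] / [Term [Factor [Prim [Atom n]]]]] / [Term [Factor [Prim [Atom n]]]]]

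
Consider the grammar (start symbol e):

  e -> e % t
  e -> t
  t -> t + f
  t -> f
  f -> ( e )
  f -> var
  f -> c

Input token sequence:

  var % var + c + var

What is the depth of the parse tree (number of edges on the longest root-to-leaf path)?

5

[e [e [t [f var]]] % [t [t [t [f var]] + [f c]] + [f var]]]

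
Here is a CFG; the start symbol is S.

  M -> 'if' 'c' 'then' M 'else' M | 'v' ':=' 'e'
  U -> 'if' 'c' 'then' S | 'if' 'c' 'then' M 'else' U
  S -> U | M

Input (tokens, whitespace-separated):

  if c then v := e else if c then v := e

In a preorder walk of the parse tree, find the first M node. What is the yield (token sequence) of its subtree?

v := e

[S [U if c then [M v := e] else [U if c then [S [M v := e]]]]]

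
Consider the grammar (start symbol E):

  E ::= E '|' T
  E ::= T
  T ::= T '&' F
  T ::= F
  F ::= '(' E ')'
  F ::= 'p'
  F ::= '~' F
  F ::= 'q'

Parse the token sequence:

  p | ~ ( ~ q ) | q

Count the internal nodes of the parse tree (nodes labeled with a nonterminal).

14

[E [E [E [T [F p]]] | [T [F ~ [F ( [E [T [F ~ [F q]]]] )]]]] | [T [F q]]]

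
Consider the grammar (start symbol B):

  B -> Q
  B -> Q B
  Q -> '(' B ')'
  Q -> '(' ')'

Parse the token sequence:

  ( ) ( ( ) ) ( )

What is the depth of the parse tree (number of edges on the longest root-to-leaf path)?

5

[B [Q ( )] [B [Q ( [B [Q ( )]] )] [B [Q ( )]]]]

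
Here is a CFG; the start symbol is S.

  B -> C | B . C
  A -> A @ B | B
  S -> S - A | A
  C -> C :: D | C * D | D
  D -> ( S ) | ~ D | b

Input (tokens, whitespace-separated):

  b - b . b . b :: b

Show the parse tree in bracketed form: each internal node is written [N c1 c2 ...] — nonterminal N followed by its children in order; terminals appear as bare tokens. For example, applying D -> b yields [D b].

[S [S [A [B [C [D b]]]]] - [A [B [B [B [C [D b]]] . [C [D b]]] . [C [C [D b]] :: [D b]]]]]

S
S - A
A - A
B - A
C - A
D - A
b - A
b - B
b - B . C
b - B . C . C
b - C . C . C
b - D . C . C
b - b . C . C
b - b . D . C
b - b . b . C
b - b . b . C :: D
b - b . b . D :: D
b - b . b . b :: D
b - b . b . b :: b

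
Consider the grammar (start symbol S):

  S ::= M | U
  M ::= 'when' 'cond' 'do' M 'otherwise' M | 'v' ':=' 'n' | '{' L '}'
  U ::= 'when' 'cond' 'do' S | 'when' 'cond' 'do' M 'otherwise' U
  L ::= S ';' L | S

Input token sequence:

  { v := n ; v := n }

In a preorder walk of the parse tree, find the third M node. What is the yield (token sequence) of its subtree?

v := n

[S [M { [L [S [M v := n]] ; [L [S [M v := n]]]] }]]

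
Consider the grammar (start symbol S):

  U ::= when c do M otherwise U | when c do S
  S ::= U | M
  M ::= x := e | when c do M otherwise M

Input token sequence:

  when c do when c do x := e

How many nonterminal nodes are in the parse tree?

[S [U when c do [S [U when c do [S [M x := e]]]]]]

6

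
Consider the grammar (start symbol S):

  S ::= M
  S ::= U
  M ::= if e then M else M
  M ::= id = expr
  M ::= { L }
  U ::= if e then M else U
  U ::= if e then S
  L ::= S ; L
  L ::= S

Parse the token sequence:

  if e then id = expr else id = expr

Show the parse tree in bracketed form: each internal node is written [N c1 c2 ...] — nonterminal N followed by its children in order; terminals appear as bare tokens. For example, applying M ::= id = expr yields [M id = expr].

[S [M if e then [M id = expr] else [M id = expr]]]

S
M
if e then M else M
if e then id = expr else M
if e then id = expr else id = expr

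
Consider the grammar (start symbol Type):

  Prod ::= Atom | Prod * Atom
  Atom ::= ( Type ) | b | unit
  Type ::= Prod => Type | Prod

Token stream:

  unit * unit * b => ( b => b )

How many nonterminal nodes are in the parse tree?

[Type [Prod [Prod [Prod [Atom unit]] * [Atom unit]] * [Atom b]] => [Type [Prod [Atom ( [Type [Prod [Atom b]] => [Type [Prod [Atom b]]]] )]]]]

16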